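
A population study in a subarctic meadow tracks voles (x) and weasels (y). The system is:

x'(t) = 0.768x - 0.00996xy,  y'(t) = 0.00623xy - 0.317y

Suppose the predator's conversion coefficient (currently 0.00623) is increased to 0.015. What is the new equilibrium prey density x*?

x* ≈ 21.1

At the interior fixed point, setting dy/dt = 0 with y > 0 fixes x* = (predator death rate)/(xy coefficient) — independent of the other coefficients.
With the change, x* = 0.317/0.015 = 21.1; it falls from 50.9.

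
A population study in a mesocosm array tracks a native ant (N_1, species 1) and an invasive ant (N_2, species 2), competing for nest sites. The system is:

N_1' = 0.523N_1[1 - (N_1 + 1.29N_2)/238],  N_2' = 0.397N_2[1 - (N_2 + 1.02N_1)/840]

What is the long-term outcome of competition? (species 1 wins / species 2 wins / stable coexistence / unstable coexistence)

species 2 excludes species 1

Compare the nullcline intercepts: K1/α12 = 238/1.29 = 184 < K2 = 840; K2/α21 = 840/1.02 = 824 > K1 = 238.
Since the inequalities point opposite ways, species 2 can invade but species 1 cannot.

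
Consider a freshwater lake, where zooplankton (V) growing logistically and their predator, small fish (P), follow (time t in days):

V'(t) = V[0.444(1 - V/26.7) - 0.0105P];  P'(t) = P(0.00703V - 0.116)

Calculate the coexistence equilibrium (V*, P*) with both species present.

V* ≈ 16.5, P* ≈ 16.2

From dP/dt = 0 with P > 0: 0.00703V* = 0.116, so V* = 16.5.
Substitute into dV/dt = 0: 0.444(1 - 16.5/26.7) = 0.0105P*.
The bracket is 0.382, giving P* = 0.17/0.0105 = 16.2.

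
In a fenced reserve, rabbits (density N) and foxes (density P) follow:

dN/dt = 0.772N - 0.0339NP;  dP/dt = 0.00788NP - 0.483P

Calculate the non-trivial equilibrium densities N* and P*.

Set dP/dt = 0 with P > 0: 0.00788N - 0.483 = 0, so N* = 0.483/0.00788 = 61.3.
Set dN/dt = 0 with N > 0: 0.772 - 0.0339P = 0, so P* = 0.772/0.0339 = 22.8.

N* ≈ 61.3, P* ≈ 22.8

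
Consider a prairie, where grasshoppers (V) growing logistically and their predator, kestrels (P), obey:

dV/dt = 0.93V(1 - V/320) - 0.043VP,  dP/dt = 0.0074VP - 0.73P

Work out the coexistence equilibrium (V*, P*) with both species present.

V* ≈ 98.6, P* ≈ 15

From dP/dt = 0 with P > 0: 0.0074V* = 0.73, so V* = 98.6.
Substitute into dV/dt = 0: 0.93(1 - 98.6/320) = 0.043P*.
The bracket is 0.692, giving P* = 0.643/0.043 = 15.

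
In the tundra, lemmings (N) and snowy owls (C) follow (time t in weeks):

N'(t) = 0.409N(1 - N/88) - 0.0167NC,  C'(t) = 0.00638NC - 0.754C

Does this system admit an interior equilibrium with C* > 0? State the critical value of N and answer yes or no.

The predator equation gives dC/dt > 0 only when N > 0.754/0.00638 = 118.
Without the predator, N → K = 88. Since 88 < 118, the predator cannot invade.

Threshold N = 118; K < 118, so no, the predator goes extinct.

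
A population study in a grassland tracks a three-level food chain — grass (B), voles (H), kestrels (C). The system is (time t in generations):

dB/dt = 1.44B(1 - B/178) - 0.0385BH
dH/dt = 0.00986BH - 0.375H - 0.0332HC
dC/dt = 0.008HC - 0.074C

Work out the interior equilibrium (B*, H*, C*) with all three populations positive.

From dC/dt = 0: 0.008H* = 0.074, so H* = 9.25.
From dB/dt = 0: 1.44(1 - B*/178) = 0.0385·9.25, giving B* = 178·(1 - 0.247) = 134.
From dH/dt = 0: 0.00986·134 - 0.375 = 0.0332C*, so C* = 0.946/0.0332 = 28.5.

B* ≈ 134, H* ≈ 9.25, C* ≈ 28.5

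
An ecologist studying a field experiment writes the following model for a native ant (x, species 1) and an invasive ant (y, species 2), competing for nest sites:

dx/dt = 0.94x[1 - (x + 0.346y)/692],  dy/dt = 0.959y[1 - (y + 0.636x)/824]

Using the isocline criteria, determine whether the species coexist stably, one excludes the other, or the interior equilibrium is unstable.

stable coexistence

Compare the nullcline intercepts: K1/α12 = 692/0.346 = 2000 > K2 = 824; K2/α21 = 824/0.636 = 1300 > K1 = 692.
Since both inequalities hold, each species can invade when rare, so the interior equilibrium is stable.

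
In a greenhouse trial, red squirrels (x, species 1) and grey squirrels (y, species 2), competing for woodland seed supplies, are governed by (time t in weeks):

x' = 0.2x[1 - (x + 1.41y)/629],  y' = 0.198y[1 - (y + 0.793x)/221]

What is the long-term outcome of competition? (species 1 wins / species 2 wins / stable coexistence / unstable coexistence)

Compare the nullcline intercepts: K1/α12 = 629/1.41 = 446 > K2 = 221; K2/α21 = 221/0.793 = 279 < K1 = 629.
Since the inequalities point opposite ways, species 1 can invade but species 2 cannot.

species 1 excludes species 2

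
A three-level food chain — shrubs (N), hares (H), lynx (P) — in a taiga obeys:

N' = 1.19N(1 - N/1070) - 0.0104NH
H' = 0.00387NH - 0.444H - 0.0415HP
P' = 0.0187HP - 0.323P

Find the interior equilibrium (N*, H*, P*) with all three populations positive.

N* ≈ 908, H* ≈ 17.3, P* ≈ 74

From dP/dt = 0: 0.0187H* = 0.323, so H* = 17.3.
From dN/dt = 0: 1.19(1 - N*/1070) = 0.0104·17.3, giving N* = 1070·(1 - 0.151) = 908.
From dH/dt = 0: 0.00387·908 - 0.444 = 0.0415P*, so P* = 3.07/0.0415 = 74.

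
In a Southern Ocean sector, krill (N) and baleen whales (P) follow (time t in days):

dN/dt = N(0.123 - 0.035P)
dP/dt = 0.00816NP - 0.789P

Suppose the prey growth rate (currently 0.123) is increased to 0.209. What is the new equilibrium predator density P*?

P* ≈ 5.97

At the interior fixed point, setting dN/dt = 0 with N > 0 fixes P* = (prey growth rate)/(NP coefficient) — independent of the other coefficients.
With the change, P* = 0.209/0.035 = 5.97; it rises from 3.51.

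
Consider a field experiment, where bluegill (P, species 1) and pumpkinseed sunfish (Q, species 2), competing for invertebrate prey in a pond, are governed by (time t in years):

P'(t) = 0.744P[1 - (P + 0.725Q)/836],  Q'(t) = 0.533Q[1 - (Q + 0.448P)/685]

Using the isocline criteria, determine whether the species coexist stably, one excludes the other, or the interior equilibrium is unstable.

stable coexistence

Compare the nullcline intercepts: K1/α12 = 836/0.725 = 1150 > K2 = 685; K2/α21 = 685/0.448 = 1530 > K1 = 836.
Since both inequalities hold, each species can invade when rare, so the interior equilibrium is stable.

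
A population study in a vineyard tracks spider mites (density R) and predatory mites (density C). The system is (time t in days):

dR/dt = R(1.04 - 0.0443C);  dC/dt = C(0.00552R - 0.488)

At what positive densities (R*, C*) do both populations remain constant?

Set dC/dt = 0 with C > 0: 0.00552R - 0.488 = 0, so R* = 0.488/0.00552 = 88.4.
Set dR/dt = 0 with R > 0: 1.04 - 0.0443C = 0, so C* = 1.04/0.0443 = 23.5.

R* ≈ 88.4, C* ≈ 23.5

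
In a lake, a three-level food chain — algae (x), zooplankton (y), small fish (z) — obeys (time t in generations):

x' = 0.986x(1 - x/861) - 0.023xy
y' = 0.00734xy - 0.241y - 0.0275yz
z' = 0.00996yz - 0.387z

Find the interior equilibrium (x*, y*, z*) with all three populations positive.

From dz/dt = 0: 0.00996y* = 0.387, so y* = 38.9.
From dx/dt = 0: 0.986(1 - x*/861) = 0.023·38.9, giving x* = 861·(1 - 0.906) = 80.6.
From dy/dt = 0: 0.00734·80.6 - 0.241 = 0.0275z*, so z* = 0.351/0.0275 = 12.8.

x* ≈ 80.6, y* ≈ 38.9, z* ≈ 12.8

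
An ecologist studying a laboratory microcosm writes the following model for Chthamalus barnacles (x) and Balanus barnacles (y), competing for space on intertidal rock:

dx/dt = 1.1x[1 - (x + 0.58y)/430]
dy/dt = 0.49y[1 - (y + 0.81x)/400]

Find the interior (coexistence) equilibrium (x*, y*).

Setting both brackets to zero gives the nullclines x + 0.58y = 430 and 0.81x + y = 400.
Substituting y = 400 - 0.81x into the first: x(1 - 0.58·0.81) = 430 - 0.58·400.
So x* = 198/0.53 = 373, and then y* = 400 - 0.81·373 = 97.5.

x* ≈ 373, y* ≈ 97.5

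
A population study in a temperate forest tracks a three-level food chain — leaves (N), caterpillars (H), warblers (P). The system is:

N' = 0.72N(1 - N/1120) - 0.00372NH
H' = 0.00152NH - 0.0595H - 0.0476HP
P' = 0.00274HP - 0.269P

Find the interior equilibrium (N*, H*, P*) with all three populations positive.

From dP/dt = 0: 0.00274H* = 0.269, so H* = 98.2.
From dN/dt = 0: 0.72(1 - N*/1120) = 0.00372·98.2, giving N* = 1120·(1 - 0.507) = 552.
From dH/dt = 0: 0.00152·552 - 0.0595 = 0.0476P*, so P* = 0.779/0.0476 = 16.4.

N* ≈ 552, H* ≈ 98.2, P* ≈ 16.4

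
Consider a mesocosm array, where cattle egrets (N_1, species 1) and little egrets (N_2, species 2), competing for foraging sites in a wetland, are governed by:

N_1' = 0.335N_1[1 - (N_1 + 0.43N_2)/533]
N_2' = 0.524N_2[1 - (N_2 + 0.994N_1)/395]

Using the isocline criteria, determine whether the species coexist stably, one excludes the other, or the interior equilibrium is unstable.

species 1 excludes species 2

Compare the nullcline intercepts: K1/α12 = 533/0.43 = 1240 > K2 = 395; K2/α21 = 395/0.994 = 397 < K1 = 533.
Since the inequalities point opposite ways, species 1 can invade but species 2 cannot.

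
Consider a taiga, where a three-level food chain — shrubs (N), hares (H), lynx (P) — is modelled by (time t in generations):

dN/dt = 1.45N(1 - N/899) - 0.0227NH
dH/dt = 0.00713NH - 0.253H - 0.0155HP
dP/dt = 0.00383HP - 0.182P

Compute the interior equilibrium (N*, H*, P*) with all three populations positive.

From dP/dt = 0: 0.00383H* = 0.182, so H* = 47.5.
From dN/dt = 0: 1.45(1 - N*/899) = 0.0227·47.5, giving N* = 899·(1 - 0.744) = 230.
From dH/dt = 0: 0.00713·230 - 0.253 = 0.0155P*, so P* = 1.39/0.0155 = 89.6.

N* ≈ 230, H* ≈ 47.5, P* ≈ 89.6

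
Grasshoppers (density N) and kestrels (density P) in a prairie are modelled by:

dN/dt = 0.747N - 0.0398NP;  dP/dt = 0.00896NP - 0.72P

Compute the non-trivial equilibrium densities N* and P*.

N* ≈ 80.4, P* ≈ 18.8

Set dP/dt = 0 with P > 0: 0.00896N - 0.72 = 0, so N* = 0.72/0.00896 = 80.4.
Set dN/dt = 0 with N > 0: 0.747 - 0.0398P = 0, so P* = 0.747/0.0398 = 18.8.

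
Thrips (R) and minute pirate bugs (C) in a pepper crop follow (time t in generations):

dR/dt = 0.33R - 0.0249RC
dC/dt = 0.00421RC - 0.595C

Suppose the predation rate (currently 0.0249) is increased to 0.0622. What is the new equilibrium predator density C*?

At the interior fixed point, setting dR/dt = 0 with R > 0 fixes C* = (prey growth rate)/(RC coefficient) — independent of the other coefficients.
With the change, C* = 0.33/0.0622 = 5.31; it falls from 13.3.

C* ≈ 5.31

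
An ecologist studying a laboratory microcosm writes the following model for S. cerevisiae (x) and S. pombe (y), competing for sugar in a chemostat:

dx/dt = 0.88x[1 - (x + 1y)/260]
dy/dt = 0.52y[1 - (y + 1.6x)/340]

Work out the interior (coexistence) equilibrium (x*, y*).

Setting both brackets to zero gives the nullclines x + 1y = 260 and 1.6x + y = 340.
Substituting y = 340 - 1.6x into the first: x(1 - 1·1.6) = 260 - 1·340.
So x* = -80/-0.6 = 133, and then y* = 340 - 1.6·133 = 127.

x* ≈ 133, y* ≈ 127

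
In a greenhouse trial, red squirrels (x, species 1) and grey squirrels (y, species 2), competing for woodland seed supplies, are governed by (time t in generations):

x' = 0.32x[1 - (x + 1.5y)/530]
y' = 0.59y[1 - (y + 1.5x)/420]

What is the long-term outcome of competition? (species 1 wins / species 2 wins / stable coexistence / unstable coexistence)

unstable coexistence (outcome depends on initial conditions)

Compare the nullcline intercepts: K1/α12 = 530/1.5 = 353 < K2 = 420; K2/α21 = 420/1.5 = 280 < K1 = 530.
Since both are reversed, neither can invade when rare; the interior point is a saddle.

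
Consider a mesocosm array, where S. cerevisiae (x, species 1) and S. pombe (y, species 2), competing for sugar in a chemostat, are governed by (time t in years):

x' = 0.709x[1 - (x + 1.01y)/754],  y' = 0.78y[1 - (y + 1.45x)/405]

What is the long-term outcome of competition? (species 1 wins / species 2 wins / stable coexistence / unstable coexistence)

species 1 excludes species 2

Compare the nullcline intercepts: K1/α12 = 754/1.01 = 747 > K2 = 405; K2/α21 = 405/1.45 = 279 < K1 = 754.
Since the inequalities point opposite ways, species 1 can invade but species 2 cannot.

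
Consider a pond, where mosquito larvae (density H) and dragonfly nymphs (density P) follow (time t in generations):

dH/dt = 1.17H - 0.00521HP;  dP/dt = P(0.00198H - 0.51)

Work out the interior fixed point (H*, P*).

Set dP/dt = 0 with P > 0: 0.00198H - 0.51 = 0, so H* = 0.51/0.00198 = 258.
Set dH/dt = 0 with H > 0: 1.17 - 0.00521P = 0, so P* = 1.17/0.00521 = 225.

H* ≈ 258, P* ≈ 225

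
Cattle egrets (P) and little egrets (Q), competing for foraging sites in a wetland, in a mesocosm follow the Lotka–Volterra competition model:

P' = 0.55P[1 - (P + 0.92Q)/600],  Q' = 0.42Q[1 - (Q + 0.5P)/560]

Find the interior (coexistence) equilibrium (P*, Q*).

P* ≈ 157, Q* ≈ 481

Setting both brackets to zero gives the nullclines P + 0.92Q = 600 and 0.5P + Q = 560.
Substituting Q = 560 - 0.5P into the first: P(1 - 0.92·0.5) = 600 - 0.92·560.
So P* = 84.8/0.54 = 157, and then Q* = 560 - 0.5·157 = 481.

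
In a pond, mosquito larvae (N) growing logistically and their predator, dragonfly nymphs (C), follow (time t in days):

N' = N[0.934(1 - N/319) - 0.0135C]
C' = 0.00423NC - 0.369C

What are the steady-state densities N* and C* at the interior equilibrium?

From dC/dt = 0 with C > 0: 0.00423N* = 0.369, so N* = 87.2.
Substitute into dN/dt = 0: 0.934(1 - 87.2/319) = 0.0135C*.
The bracket is 0.727, giving C* = 0.679/0.0135 = 50.3.

N* ≈ 87.2, C* ≈ 50.3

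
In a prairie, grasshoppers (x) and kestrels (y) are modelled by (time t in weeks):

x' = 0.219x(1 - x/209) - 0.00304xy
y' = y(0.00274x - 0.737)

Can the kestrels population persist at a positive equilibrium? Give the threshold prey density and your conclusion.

Threshold x = 269; K < 269, so no, the predator goes extinct.

The predator equation gives dy/dt > 0 only when x > 0.737/0.00274 = 269.
Without the predator, x → K = 209. Since 209 < 269, the predator cannot invade.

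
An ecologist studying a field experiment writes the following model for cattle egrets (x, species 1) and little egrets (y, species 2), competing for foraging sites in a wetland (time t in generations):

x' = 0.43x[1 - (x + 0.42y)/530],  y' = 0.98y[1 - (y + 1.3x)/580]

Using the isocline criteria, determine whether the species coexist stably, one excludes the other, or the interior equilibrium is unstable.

species 1 excludes species 2

Compare the nullcline intercepts: K1/α12 = 530/0.42 = 1260 > K2 = 580; K2/α21 = 580/1.3 = 446 < K1 = 530.
Since the inequalities point opposite ways, species 1 can invade but species 2 cannot.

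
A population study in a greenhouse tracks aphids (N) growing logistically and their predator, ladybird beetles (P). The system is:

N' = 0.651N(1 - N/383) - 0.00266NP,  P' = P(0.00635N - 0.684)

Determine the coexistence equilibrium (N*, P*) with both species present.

From dP/dt = 0 with P > 0: 0.00635N* = 0.684, so N* = 108.
Substitute into dN/dt = 0: 0.651(1 - 108/383) = 0.00266P*.
The bracket is 0.719, giving P* = 0.468/0.00266 = 176.

N* ≈ 108, P* ≈ 176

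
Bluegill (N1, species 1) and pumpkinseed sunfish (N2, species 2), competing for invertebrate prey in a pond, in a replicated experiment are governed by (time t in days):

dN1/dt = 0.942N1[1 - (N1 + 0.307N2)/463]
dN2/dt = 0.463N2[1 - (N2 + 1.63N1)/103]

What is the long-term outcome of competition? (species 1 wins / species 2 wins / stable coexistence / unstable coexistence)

Compare the nullcline intercepts: K1/α12 = 463/0.307 = 1510 > K2 = 103; K2/α21 = 103/1.63 = 63.2 < K1 = 463.
Since the inequalities point opposite ways, species 1 can invade but species 2 cannot.

species 1 excludes species 2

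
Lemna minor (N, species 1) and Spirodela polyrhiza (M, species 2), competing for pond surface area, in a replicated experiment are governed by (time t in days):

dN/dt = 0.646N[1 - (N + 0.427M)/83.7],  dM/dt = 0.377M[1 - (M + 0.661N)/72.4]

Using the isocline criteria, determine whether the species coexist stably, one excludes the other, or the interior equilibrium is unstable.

stable coexistence

Compare the nullcline intercepts: K1/α12 = 83.7/0.427 = 196 > K2 = 72.4; K2/α21 = 72.4/0.661 = 110 > K1 = 83.7.
Since both inequalities hold, each species can invade when rare, so the interior equilibrium is stable.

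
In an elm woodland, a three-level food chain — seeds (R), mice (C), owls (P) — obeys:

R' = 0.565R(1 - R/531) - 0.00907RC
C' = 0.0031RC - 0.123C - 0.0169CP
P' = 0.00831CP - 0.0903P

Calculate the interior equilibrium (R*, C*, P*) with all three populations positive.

From dP/dt = 0: 0.00831C* = 0.0903, so C* = 10.9.
From dR/dt = 0: 0.565(1 - R*/531) = 0.00907·10.9, giving R* = 531·(1 - 0.174) = 438.
From dC/dt = 0: 0.0031·438 - 0.123 = 0.0169P*, so P* = 1.24/0.0169 = 73.1.

R* ≈ 438, C* ≈ 10.9, P* ≈ 73.1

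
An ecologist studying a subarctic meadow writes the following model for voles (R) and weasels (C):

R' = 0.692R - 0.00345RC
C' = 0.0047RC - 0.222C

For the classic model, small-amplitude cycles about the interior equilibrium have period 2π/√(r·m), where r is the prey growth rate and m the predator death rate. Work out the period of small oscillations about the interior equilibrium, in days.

T ≈ 16 days

Here r = 0.692 and m = 0.222, so r·m = 0.154.
ω = √0.154 = 0.392 per day, hence T = 2π/ω ≈ 16 days.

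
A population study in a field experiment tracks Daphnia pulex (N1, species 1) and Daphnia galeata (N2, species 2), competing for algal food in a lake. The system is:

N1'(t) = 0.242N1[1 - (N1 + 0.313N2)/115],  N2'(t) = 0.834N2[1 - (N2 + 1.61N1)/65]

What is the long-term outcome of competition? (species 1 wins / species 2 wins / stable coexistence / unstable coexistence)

species 1 excludes species 2

Compare the nullcline intercepts: K1/α12 = 115/0.313 = 367 > K2 = 65; K2/α21 = 65/1.61 = 40.4 < K1 = 115.
Since the inequalities point opposite ways, species 1 can invade but species 2 cannot.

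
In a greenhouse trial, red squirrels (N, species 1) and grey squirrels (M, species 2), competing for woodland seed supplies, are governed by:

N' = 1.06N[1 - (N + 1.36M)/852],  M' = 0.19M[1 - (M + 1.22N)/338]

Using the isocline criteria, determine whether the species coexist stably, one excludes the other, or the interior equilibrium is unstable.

species 1 excludes species 2

Compare the nullcline intercepts: K1/α12 = 852/1.36 = 626 > K2 = 338; K2/α21 = 338/1.22 = 277 < K1 = 852.
Since the inequalities point opposite ways, species 1 can invade but species 2 cannot.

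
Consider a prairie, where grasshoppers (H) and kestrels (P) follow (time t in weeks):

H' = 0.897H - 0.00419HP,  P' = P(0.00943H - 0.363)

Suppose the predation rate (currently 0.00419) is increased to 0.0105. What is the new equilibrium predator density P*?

P* ≈ 85.4

At the interior fixed point, setting dH/dt = 0 with H > 0 fixes P* = (prey growth rate)/(HP coefficient) — independent of the other coefficients.
With the change, P* = 0.897/0.0105 = 85.4; it falls from 214.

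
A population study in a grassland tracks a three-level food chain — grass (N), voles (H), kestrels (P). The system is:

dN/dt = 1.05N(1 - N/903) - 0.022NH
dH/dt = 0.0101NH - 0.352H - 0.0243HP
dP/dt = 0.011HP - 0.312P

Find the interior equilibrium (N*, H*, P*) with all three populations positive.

From dP/dt = 0: 0.011H* = 0.312, so H* = 28.4.
From dN/dt = 0: 1.05(1 - N*/903) = 0.022·28.4, giving N* = 903·(1 - 0.594) = 366.
From dH/dt = 0: 0.0101·366 - 0.352 = 0.0243P*, so P* = 3.35/0.0243 = 138.

N* ≈ 366, H* ≈ 28.4, P* ≈ 138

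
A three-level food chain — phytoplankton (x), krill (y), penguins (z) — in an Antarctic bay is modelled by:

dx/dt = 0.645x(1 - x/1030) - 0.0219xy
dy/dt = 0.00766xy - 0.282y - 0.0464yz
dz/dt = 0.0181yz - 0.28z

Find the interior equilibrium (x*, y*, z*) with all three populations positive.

x* ≈ 489, y* ≈ 15.5, z* ≈ 74.6

From dz/dt = 0: 0.0181y* = 0.28, so y* = 15.5.
From dx/dt = 0: 0.645(1 - x*/1030) = 0.0219·15.5, giving x* = 1030·(1 - 0.525) = 489.
From dy/dt = 0: 0.00766·489 - 0.282 = 0.0464z*, so z* = 3.46/0.0464 = 74.6.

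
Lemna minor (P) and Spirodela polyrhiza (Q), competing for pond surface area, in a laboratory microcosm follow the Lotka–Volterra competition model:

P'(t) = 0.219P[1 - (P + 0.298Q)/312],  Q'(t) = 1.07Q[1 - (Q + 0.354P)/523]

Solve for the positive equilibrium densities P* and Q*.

P* ≈ 175, Q* ≈ 461

Setting both brackets to zero gives the nullclines P + 0.298Q = 312 and 0.354P + Q = 523.
Substituting Q = 523 - 0.354P into the first: P(1 - 0.298·0.354) = 312 - 0.298·523.
So P* = 156/0.895 = 175, and then Q* = 523 - 0.354·175 = 461.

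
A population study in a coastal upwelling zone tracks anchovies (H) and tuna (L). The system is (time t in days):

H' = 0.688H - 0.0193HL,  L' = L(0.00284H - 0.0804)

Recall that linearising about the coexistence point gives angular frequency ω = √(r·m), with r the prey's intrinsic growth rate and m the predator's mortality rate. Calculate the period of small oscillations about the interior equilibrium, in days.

T ≈ 26.7 days

Here r = 0.688 and m = 0.0804, so r·m = 0.0553.
ω = √0.0553 = 0.235 per day, hence T = 2π/ω ≈ 26.7 days.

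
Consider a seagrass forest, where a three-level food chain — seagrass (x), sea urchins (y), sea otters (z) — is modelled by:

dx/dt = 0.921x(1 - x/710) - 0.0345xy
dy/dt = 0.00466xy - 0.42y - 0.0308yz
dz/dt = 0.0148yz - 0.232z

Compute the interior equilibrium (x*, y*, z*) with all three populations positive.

x* ≈ 293, y* ≈ 15.7, z* ≈ 30.7

From dz/dt = 0: 0.0148y* = 0.232, so y* = 15.7.
From dx/dt = 0: 0.921(1 - x*/710) = 0.0345·15.7, giving x* = 710·(1 - 0.587) = 293.
From dy/dt = 0: 0.00466·293 - 0.42 = 0.0308z*, so z* = 0.946/0.0308 = 30.7.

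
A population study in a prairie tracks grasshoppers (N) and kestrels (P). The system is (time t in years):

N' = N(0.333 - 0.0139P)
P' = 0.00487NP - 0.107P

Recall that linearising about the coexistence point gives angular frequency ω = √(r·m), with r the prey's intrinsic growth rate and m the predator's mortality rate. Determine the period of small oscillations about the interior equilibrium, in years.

T ≈ 33.3 years

Here r = 0.333 and m = 0.107, so r·m = 0.0356.
ω = √0.0356 = 0.189 per year, hence T = 2π/ω ≈ 33.3 years.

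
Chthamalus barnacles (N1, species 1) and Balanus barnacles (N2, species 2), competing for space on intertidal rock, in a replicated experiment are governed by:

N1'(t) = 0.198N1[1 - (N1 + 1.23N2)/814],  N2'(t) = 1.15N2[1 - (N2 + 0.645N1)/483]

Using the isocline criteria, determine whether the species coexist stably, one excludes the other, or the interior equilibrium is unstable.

Compare the nullcline intercepts: K1/α12 = 814/1.23 = 662 > K2 = 483; K2/α21 = 483/0.645 = 749 < K1 = 814.
Since the inequalities point opposite ways, species 1 can invade but species 2 cannot.

species 1 excludes species 2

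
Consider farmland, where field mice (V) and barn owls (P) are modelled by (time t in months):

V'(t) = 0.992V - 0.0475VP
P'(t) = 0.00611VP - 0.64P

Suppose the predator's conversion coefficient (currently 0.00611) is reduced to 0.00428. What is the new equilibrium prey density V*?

V* ≈ 150

At the interior fixed point, setting dP/dt = 0 with P > 0 fixes V* = (predator death rate)/(VP coefficient) — independent of the other coefficients.
With the change, V* = 0.64/0.00428 = 150; it rises from 105.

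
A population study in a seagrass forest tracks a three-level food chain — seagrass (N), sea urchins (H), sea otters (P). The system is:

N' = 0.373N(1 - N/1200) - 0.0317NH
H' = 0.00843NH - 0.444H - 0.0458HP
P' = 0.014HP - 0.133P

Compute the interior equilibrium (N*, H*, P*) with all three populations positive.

From dP/dt = 0: 0.014H* = 0.133, so H* = 9.5.
From dN/dt = 0: 0.373(1 - N*/1200) = 0.0317·9.5, giving N* = 1200·(1 - 0.807) = 231.
From dH/dt = 0: 0.00843·231 - 0.444 = 0.0458P*, so P* = 1.5/0.0458 = 32.9.

N* ≈ 231, H* ≈ 9.5, P* ≈ 32.9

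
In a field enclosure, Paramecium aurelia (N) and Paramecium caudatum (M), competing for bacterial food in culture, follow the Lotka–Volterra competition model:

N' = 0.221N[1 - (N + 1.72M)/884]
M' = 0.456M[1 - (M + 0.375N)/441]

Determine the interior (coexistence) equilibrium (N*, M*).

N* ≈ 353, M* ≈ 308

Setting both brackets to zero gives the nullclines N + 1.72M = 884 and 0.375N + M = 441.
Substituting M = 441 - 0.375N into the first: N(1 - 1.72·0.375) = 884 - 1.72·441.
So N* = 125/0.355 = 353, and then M* = 441 - 0.375·353 = 308.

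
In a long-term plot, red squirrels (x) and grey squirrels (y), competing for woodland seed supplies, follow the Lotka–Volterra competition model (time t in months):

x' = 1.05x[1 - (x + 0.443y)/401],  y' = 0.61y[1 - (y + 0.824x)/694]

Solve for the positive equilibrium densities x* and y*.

x* ≈ 147, y* ≈ 573

Setting both brackets to zero gives the nullclines x + 0.443y = 401 and 0.824x + y = 694.
Substituting y = 694 - 0.824x into the first: x(1 - 0.443·0.824) = 401 - 0.443·694.
So x* = 93.6/0.635 = 147, and then y* = 694 - 0.824·147 = 573.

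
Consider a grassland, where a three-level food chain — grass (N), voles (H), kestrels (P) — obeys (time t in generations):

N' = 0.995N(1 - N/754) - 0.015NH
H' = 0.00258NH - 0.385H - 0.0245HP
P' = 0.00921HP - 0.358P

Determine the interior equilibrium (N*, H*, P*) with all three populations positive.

N* ≈ 312, H* ≈ 38.9, P* ≈ 17.2

From dP/dt = 0: 0.00921H* = 0.358, so H* = 38.9.
From dN/dt = 0: 0.995(1 - N*/754) = 0.015·38.9, giving N* = 754·(1 - 0.586) = 312.
From dH/dt = 0: 0.00258·312 - 0.385 = 0.0245P*, so P* = 0.42/0.0245 = 17.2.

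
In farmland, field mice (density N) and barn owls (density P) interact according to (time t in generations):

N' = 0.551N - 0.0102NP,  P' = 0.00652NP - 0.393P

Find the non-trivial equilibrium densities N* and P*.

N* ≈ 60.3, P* ≈ 54

Set dP/dt = 0 with P > 0: 0.00652N - 0.393 = 0, so N* = 0.393/0.00652 = 60.3.
Set dN/dt = 0 with N > 0: 0.551 - 0.0102P = 0, so P* = 0.551/0.0102 = 54.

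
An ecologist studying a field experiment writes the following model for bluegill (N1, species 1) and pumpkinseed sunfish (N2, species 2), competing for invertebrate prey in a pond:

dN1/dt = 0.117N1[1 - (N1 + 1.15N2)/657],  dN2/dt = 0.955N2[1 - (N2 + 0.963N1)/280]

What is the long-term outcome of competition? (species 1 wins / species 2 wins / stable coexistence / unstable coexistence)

Compare the nullcline intercepts: K1/α12 = 657/1.15 = 571 > K2 = 280; K2/α21 = 280/0.963 = 291 < K1 = 657.
Since the inequalities point opposite ways, species 1 can invade but species 2 cannot.

species 1 excludes species 2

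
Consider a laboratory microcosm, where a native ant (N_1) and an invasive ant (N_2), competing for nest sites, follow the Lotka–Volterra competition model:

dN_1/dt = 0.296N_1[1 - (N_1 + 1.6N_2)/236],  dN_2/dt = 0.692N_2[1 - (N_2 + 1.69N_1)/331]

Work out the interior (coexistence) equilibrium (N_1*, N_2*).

N_1* ≈ 172, N_2* ≈ 39.8

Setting both brackets to zero gives the nullclines N_1 + 1.6N_2 = 236 and 1.69N_1 + N_2 = 331.
Substituting N_2 = 331 - 1.69N_1 into the first: N_1(1 - 1.6·1.69) = 236 - 1.6·331.
So N_1* = -294/-1.7 = 172, and then N_2* = 331 - 1.69·172 = 39.8.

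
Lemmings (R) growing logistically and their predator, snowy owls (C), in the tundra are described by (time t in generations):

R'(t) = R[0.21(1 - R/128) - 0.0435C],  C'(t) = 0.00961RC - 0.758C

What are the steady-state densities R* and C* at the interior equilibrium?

R* ≈ 78.9, C* ≈ 1.85

From dC/dt = 0 with C > 0: 0.00961R* = 0.758, so R* = 78.9.
Substitute into dR/dt = 0: 0.21(1 - 78.9/128) = 0.0435C*.
The bracket is 0.384, giving C* = 0.0806/0.0435 = 1.85.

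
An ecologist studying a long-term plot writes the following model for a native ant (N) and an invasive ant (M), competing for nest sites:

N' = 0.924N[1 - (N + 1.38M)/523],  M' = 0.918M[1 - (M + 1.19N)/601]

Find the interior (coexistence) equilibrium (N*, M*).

N* ≈ 477, M* ≈ 33.3

Setting both brackets to zero gives the nullclines N + 1.38M = 523 and 1.19N + M = 601.
Substituting M = 601 - 1.19N into the first: N(1 - 1.38·1.19) = 523 - 1.38·601.
So N* = -306/-0.642 = 477, and then M* = 601 - 1.19·477 = 33.3.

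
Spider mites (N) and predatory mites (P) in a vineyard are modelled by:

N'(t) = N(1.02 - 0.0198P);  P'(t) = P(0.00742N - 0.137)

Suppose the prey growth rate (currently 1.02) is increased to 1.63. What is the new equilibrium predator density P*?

P* ≈ 82.3

At the interior fixed point, setting dN/dt = 0 with N > 0 fixes P* = (prey growth rate)/(NP coefficient) — independent of the other coefficients.
With the change, P* = 1.63/0.0198 = 82.3; it rises from 51.5.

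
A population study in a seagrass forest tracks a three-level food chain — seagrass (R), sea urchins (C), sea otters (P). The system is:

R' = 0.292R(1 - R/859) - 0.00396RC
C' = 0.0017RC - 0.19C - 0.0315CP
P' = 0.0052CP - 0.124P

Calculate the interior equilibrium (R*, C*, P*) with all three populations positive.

From dP/dt = 0: 0.0052C* = 0.124, so C* = 23.8.
From dR/dt = 0: 0.292(1 - R*/859) = 0.00396·23.8, giving R* = 859·(1 - 0.323) = 581.
From dC/dt = 0: 0.0017·581 - 0.19 = 0.0315P*, so P* = 0.798/0.0315 = 25.3.

R* ≈ 581, C* ≈ 23.8, P* ≈ 25.3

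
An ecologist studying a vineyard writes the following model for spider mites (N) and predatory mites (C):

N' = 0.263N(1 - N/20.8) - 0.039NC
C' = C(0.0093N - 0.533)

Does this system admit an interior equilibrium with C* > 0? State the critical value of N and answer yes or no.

The predator equation gives dC/dt > 0 only when N > 0.533/0.0093 = 57.3.
Without the predator, N → K = 20.8. Since 20.8 < 57.3, the predator cannot invade.

Threshold N = 57.3; K < 57.3, so no, the predator goes extinct.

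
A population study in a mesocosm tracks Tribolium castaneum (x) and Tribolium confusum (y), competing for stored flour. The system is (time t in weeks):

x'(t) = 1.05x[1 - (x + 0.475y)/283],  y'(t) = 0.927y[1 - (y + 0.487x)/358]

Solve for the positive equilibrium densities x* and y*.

x* ≈ 147, y* ≈ 286

Setting both brackets to zero gives the nullclines x + 0.475y = 283 and 0.487x + y = 358.
Substituting y = 358 - 0.487x into the first: x(1 - 0.475·0.487) = 283 - 0.475·358.
So x* = 113/0.769 = 147, and then y* = 358 - 0.487·147 = 286.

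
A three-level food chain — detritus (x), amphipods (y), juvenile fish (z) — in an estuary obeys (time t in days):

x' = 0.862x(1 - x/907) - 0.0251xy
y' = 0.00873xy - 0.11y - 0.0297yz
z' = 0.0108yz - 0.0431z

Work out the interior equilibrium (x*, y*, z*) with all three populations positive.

x* ≈ 802, y* ≈ 3.99, z* ≈ 232

From dz/dt = 0: 0.0108y* = 0.0431, so y* = 3.99.
From dx/dt = 0: 0.862(1 - x*/907) = 0.0251·3.99, giving x* = 907·(1 - 0.116) = 802.
From dy/dt = 0: 0.00873·802 - 0.11 = 0.0297z*, so z* = 6.89/0.0297 = 232.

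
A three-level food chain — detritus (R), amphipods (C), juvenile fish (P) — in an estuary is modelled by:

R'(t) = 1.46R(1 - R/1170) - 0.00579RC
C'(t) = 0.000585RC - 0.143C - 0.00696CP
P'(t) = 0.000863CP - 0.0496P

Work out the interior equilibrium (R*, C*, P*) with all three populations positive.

From dP/dt = 0: 0.000863C* = 0.0496, so C* = 57.5.
From dR/dt = 0: 1.46(1 - R*/1170) = 0.00579·57.5, giving R* = 1170·(1 - 0.228) = 903.
From dC/dt = 0: 0.000585·903 - 0.143 = 0.00696P*, so P* = 0.385/0.00696 = 55.4.

R* ≈ 903, C* ≈ 57.5, P* ≈ 55.4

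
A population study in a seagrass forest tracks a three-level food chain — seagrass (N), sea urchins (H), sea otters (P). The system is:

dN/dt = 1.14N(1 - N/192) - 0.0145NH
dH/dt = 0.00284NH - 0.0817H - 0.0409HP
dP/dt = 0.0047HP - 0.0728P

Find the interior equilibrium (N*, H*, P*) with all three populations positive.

N* ≈ 154, H* ≈ 15.5, P* ≈ 8.71

From dP/dt = 0: 0.0047H* = 0.0728, so H* = 15.5.
From dN/dt = 0: 1.14(1 - N*/192) = 0.0145·15.5, giving N* = 192·(1 - 0.197) = 154.
From dH/dt = 0: 0.00284·154 - 0.0817 = 0.0409P*, so P* = 0.356/0.0409 = 8.71.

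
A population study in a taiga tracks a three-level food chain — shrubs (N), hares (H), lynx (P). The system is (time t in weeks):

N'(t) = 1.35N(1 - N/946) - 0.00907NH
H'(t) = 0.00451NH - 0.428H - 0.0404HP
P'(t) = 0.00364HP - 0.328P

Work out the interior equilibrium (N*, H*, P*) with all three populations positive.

From dP/dt = 0: 0.00364H* = 0.328, so H* = 90.1.
From dN/dt = 0: 1.35(1 - N*/946) = 0.00907·90.1, giving N* = 946·(1 - 0.605) = 373.
From dH/dt = 0: 0.00451·373 - 0.428 = 0.0404P*, so P* = 1.26/0.0404 = 31.1.

N* ≈ 373, H* ≈ 90.1, P* ≈ 31.1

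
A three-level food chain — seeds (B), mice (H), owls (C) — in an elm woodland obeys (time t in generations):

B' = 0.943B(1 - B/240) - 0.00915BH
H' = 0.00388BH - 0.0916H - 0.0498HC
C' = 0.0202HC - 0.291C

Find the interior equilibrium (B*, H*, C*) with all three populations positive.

B* ≈ 206, H* ≈ 14.4, C* ≈ 14.2

From dC/dt = 0: 0.0202H* = 0.291, so H* = 14.4.
From dB/dt = 0: 0.943(1 - B*/240) = 0.00915·14.4, giving B* = 240·(1 - 0.14) = 206.
From dH/dt = 0: 0.00388·206 - 0.0916 = 0.0498C*, so C* = 0.709/0.0498 = 14.2.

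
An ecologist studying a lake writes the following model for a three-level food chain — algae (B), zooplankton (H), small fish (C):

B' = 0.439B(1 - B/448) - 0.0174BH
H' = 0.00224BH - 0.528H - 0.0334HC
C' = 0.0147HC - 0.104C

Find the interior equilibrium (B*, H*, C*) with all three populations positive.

B* ≈ 322, H* ≈ 7.07, C* ≈ 5.81

From dC/dt = 0: 0.0147H* = 0.104, so H* = 7.07.
From dB/dt = 0: 0.439(1 - B*/448) = 0.0174·7.07, giving B* = 448·(1 - 0.28) = 322.
From dH/dt = 0: 0.00224·322 - 0.528 = 0.0334C*, so C* = 0.194/0.0334 = 5.81.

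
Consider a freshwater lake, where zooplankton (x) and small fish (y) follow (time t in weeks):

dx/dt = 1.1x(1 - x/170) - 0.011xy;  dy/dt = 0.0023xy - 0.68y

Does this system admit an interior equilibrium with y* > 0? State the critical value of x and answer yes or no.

The predator equation gives dy/dt > 0 only when x > 0.68/0.0023 = 296.
Without the predator, x → K = 170. Since 170 < 296, the predator cannot invade.

Threshold x = 296; K < 296, so no, the predator goes extinct.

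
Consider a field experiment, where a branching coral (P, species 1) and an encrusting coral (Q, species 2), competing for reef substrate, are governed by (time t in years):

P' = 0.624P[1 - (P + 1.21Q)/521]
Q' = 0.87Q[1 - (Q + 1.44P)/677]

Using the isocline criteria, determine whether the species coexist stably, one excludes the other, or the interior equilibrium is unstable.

Compare the nullcline intercepts: K1/α12 = 521/1.21 = 431 < K2 = 677; K2/α21 = 677/1.44 = 470 < K1 = 521.
Since both are reversed, neither can invade when rare; the interior point is a saddle.

unstable coexistence (outcome depends on initial conditions)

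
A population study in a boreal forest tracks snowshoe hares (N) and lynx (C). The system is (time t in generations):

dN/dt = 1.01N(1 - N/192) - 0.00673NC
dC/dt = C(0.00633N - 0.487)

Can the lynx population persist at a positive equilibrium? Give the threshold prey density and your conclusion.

The predator equation gives dC/dt > 0 only when N > 0.487/0.00633 = 76.9.
Without the predator, N → K = 192. Since 192 > 76.9, the predator can invade and persist.

Threshold N = 76.9; K > 76.9, so yes, the predator persists.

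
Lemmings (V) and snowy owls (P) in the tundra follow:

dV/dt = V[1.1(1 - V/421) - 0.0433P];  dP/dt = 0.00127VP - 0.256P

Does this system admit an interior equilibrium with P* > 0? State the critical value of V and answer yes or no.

The predator equation gives dP/dt > 0 only when V > 0.256/0.00127 = 202.
Without the predator, V → K = 421. Since 421 > 202, the predator can invade and persist.

Threshold V = 202; K > 202, so yes, the predator persists.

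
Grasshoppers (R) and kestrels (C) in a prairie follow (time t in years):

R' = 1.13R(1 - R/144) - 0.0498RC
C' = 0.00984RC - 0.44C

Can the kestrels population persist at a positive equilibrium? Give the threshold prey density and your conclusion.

Threshold R = 44.7; K > 44.7, so yes, the predator persists.

The predator equation gives dC/dt > 0 only when R > 0.44/0.00984 = 44.7.
Without the predator, R → K = 144. Since 144 > 44.7, the predator can invade and persist.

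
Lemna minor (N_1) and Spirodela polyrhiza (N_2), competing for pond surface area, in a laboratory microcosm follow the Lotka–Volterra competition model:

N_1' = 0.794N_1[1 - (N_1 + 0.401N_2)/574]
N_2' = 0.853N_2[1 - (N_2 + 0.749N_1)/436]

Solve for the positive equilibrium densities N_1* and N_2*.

Setting both brackets to zero gives the nullclines N_1 + 0.401N_2 = 574 and 0.749N_1 + N_2 = 436.
Substituting N_2 = 436 - 0.749N_1 into the first: N_1(1 - 0.401·0.749) = 574 - 0.401·436.
So N_1* = 399/0.7 = 571, and then N_2* = 436 - 0.749·571 = 8.68.

N_1* ≈ 571, N_2* ≈ 8.68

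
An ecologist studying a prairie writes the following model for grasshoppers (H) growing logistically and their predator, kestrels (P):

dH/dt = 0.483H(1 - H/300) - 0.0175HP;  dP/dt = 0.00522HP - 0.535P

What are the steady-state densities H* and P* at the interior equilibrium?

H* ≈ 102, P* ≈ 18.2

From dP/dt = 0 with P > 0: 0.00522H* = 0.535, so H* = 102.
Substitute into dH/dt = 0: 0.483(1 - 102/300) = 0.0175P*.
The bracket is 0.658, giving P* = 0.318/0.0175 = 18.2.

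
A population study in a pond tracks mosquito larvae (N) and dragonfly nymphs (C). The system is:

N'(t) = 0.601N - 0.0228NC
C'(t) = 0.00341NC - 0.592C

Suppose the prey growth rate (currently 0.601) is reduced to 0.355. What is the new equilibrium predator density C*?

C* ≈ 15.6

At the interior fixed point, setting dN/dt = 0 with N > 0 fixes C* = (prey growth rate)/(NC coefficient) — independent of the other coefficients.
With the change, C* = 0.355/0.0228 = 15.6; it falls from 26.4.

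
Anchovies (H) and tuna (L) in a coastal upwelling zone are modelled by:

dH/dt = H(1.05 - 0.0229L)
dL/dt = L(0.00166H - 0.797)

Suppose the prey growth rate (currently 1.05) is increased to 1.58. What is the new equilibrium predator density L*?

At the interior fixed point, setting dH/dt = 0 with H > 0 fixes L* = (prey growth rate)/(HL coefficient) — independent of the other coefficients.
With the change, L* = 1.58/0.0229 = 69; it rises from 45.9.

L* ≈ 69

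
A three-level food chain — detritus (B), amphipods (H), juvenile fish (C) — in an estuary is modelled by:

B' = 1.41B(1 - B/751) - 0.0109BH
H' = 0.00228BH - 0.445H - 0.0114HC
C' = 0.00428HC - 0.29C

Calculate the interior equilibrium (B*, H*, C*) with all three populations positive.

B* ≈ 358, H* ≈ 67.8, C* ≈ 32.5

From dC/dt = 0: 0.00428H* = 0.29, so H* = 67.8.
From dB/dt = 0: 1.41(1 - B*/751) = 0.0109·67.8, giving B* = 751·(1 - 0.524) = 358.
From dH/dt = 0: 0.00228·358 - 0.445 = 0.0114C*, so C* = 0.37/0.0114 = 32.5.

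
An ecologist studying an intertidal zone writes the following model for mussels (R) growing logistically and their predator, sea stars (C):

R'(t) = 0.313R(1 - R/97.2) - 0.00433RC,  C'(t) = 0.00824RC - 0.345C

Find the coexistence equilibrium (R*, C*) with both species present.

R* ≈ 41.9, C* ≈ 41.1

From dC/dt = 0 with C > 0: 0.00824R* = 0.345, so R* = 41.9.
Substitute into dR/dt = 0: 0.313(1 - 41.9/97.2) = 0.00433C*.
The bracket is 0.569, giving C* = 0.178/0.00433 = 41.1.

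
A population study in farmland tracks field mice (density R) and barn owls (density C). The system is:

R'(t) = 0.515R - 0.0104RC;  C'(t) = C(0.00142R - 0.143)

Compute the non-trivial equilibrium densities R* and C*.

R* ≈ 101, C* ≈ 49.5

Set dC/dt = 0 with C > 0: 0.00142R - 0.143 = 0, so R* = 0.143/0.00142 = 101.
Set dR/dt = 0 with R > 0: 0.515 - 0.0104C = 0, so C* = 0.515/0.0104 = 49.5.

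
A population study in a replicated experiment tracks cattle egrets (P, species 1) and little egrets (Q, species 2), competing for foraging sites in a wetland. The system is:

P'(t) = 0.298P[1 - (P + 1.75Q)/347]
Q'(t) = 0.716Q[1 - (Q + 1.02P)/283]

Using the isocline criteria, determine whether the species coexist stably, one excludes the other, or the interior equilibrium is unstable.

unstable coexistence (outcome depends on initial conditions)

Compare the nullcline intercepts: K1/α12 = 347/1.75 = 198 < K2 = 283; K2/α21 = 283/1.02 = 277 < K1 = 347.
Since both are reversed, neither can invade when rare; the interior point is a saddle.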